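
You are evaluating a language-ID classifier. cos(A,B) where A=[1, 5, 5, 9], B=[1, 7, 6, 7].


A·B = 1·1 + 5·7 + 5·6 + 9·7 = 129
‖A‖ = √132 = 11.4891, ‖B‖ = √135 = 11.619
cos = 129/(√132·√135) = 129/√17820 = 0.9664

0.9664


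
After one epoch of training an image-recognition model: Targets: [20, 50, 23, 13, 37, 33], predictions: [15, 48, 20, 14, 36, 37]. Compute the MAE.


Absolute errors: |20-15|=5, |50-48|=2, |23-20|=3, |13-14|=1, |37-36|=1, |33-37|=4
Sum = 16
MAE = 16/6 = 8/3

8/3


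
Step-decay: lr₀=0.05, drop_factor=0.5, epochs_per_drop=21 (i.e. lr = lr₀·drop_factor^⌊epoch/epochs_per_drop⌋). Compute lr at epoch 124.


n_drops = ⌊124/21⌋ = 5
lr = 0.05·0.5^5 = 0.05·0.03125 = 0.0015625

0.0015625


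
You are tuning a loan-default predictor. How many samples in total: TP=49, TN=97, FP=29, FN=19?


Total = TP + TN + FP + FN
= 49 + 97 + 29 + 19
= 194
(Predicted positive: 78, predicted negative: 116)

194


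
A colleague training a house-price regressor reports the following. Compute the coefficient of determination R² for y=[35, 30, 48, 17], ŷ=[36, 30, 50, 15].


ȳ = 32.5
SS_res = Σ(y-ŷ)² = 9
SS_tot = Σ(y-ȳ)² = 493
R² = 1 - SS_res/SS_tot = 1 - 0.0183 = 0.9817

0.9817


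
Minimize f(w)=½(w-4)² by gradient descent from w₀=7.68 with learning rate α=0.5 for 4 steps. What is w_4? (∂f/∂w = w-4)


step 1: grad = 7.68-4 = 3.68; w = 7.68 - 0.5·(3.68) = 5.84
step 2: grad = 5.84-4 = 1.84; w = 5.84 - 0.5·(1.84) = 4.92
step 3: grad = 4.92-4 = 0.92; w = 4.92 - 0.5·(0.92) = 4.46
step 4: grad = 4.46-4 = 0.46; w = 4.46 - 0.5·(0.46) = 4.23

4.23


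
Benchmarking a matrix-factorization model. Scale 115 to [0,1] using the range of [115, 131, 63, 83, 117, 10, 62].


min=10, max=131
(115-10)/(131-10) = 105/121 = 0.8678

0.8678


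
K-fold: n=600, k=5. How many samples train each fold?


Fold size = 600/5 = 120
Training per fold = 600 - 120 = 480

480


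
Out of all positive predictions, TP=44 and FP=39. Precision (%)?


Precision = TP/(TP+FP)
= 44/(44+39)
= 44/83 = 53.01%

53.01%


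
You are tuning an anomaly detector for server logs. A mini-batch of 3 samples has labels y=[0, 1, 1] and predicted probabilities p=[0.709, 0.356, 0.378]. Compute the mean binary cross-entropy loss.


L[0] = -ln(1-0.709) = -ln(0.291) = 1.2344
L[1] = -ln(0.356) = 1.0328
L[2] = -ln(0.378) = 0.9729
mean = (1.2344 + 1.0328 + 0.9729)/3 = 1.08

1.08


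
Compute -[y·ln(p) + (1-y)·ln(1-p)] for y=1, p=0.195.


BCE = -[y·ln(p) + (1-y)·ln(1-p)]
= -1·ln(0.195) - 0
= -ln(0.195) = 1.6348

1.6348


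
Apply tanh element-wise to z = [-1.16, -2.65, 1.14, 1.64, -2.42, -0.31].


tanh(-1.16) = -0.821
tanh(-2.65) = -0.9901
tanh(1.14) = 0.8144
tanh(1.64) = 0.9275
tanh(-2.42) = -0.9843
tanh(-0.31) = -0.3004
result = [-0.821, -0.9901, 0.8144, 0.9275, -0.9843, -0.3004]

[-0.821, -0.9901, 0.8144, 0.9275, -0.9843, -0.3004]


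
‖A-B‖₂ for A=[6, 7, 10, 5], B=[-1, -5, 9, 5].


d = √((6+ 1)² + (7+ 5)² + (10-9)² + (5-5)²)
  = √(49 + 144 + 1 + 0)
  = √194 = 13.9284

13.9284


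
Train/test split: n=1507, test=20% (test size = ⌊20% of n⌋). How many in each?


Test = ⌊1507·20/100⌋ = 301
Train = 1507 - 301 = 1206

Train: 1206, Test: 301


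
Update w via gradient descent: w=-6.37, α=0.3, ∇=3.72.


w_new = w - α·∇
= -6.37 - 0.3·3.72
= -6.37 - 1.116
= -7.486

-7.486


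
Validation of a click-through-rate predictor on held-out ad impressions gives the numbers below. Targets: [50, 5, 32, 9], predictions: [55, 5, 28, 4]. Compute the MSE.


Squared errors: (50-55)²=25, (5-5)²=0, (32-28)²=16, (9-4)²=25
Sum = 66
MSE = 66/4 = 33/2

33/2


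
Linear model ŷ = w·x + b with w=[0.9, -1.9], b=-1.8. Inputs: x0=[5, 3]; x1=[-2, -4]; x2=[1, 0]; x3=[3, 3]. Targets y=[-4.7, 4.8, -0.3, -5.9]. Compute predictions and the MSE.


ŷ0 = (0.9)·(5) + (-1.9)·(3) - 1.8 = -3.0
ŷ1 = (0.9)·(-2) + (-1.9)·(-4) - 1.8 = 4.0
ŷ2 = (0.9)·(1) + (-1.9)·(0) - 1.8 = -0.9
ŷ3 = (0.9)·(3) + (-1.9)·(3) - 1.8 = -4.8
errors² = [2.89, 0.64, 0.36, 1.21]
MSE = 5.1000/4 = 1.275

1.275


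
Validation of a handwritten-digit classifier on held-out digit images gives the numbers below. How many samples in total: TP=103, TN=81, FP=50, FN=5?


Total = TP + TN + FP + FN
= 103 + 81 + 50 + 5
= 239
(Predicted positive: 153, predicted negative: 86)

239


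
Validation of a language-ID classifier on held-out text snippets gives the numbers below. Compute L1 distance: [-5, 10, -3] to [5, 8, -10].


d = |-5-5| + |10-8| + |-3+ 10|
  = 10 + 2 + 7
  = 19

19


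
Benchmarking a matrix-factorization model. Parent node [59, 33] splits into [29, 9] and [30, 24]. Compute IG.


Parent = [59, 33], H_parent = 0.9416
H_left = 0.7897 (n=38), H_right = 0.9911 (n=54)
H_children = (38/92)·0.7897 + (54/92)·0.9911 = 0.9079
IG = 0.9416 - 0.9079 = 0.0337

0.0337


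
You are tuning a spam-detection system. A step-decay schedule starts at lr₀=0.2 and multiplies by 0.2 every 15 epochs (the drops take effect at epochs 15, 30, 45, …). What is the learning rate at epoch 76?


n_drops = ⌊76/15⌋ = 5
lr = 0.2·0.2^5 = 0.2·0.00032 = 0.000064

0.000064


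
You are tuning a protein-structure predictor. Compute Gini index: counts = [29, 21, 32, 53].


Probabilities: [29/135, 21/135, 32/135, 53/135] ≈ [0.2148, 0.1556, 0.237, 0.3926]
Σpᵢ² = (841 + 441 + 1024 + 2809)/135² = 5115/18225
Gini = 1 - Σpᵢ² = 1 - 5115/18225 = 0.7193

0.7193


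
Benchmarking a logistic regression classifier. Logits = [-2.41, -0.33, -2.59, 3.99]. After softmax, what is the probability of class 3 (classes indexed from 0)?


Exponentials: e^-2.41=0.0898, e^-0.33=0.7189, e^-2.59=0.075, e^3.99=54.0549
Sum = 54.9386
Softmax = [0.0016, 0.0131, 0.0014, 0.9839]
p[3] = 54.0549/54.9386 = 0.9839

0.9839


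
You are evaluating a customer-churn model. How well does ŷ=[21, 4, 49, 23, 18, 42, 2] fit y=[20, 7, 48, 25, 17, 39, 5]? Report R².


ȳ = 23
SS_res = Σ(y-ŷ)² = 34
SS_tot = Σ(y-ȳ)² = 1510
R² = 1 - SS_res/SS_tot = 1 - 0.0225 = 0.9775

0.9775


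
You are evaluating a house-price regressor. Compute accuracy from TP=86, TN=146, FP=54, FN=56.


Accuracy = (TP+TN)/(TP+TN+FP+FN)
= (86+146)/(342)
= 232/342 = 67.84%

67.84%


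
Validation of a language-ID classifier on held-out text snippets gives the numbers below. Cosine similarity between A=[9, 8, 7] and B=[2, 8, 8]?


A·B = 9·2 + 8·8 + 7·8 = 138
‖A‖ = √194 = 13.9284, ‖B‖ = √132 = 11.4891
cos = 138/(√194·√132) = 138/√25608 = 0.8624

0.8624


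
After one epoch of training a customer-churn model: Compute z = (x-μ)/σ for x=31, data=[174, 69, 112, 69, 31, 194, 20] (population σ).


μ = 95.5714, σ = 62.5662
z = (31 - 95.5714)/62.5662 = -1.032

-1.032


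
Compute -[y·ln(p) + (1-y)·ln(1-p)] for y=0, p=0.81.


BCE = -[y·ln(p) + (1-y)·ln(1-p)]
= -0 - 1·ln(1-0.81)
= -ln(0.19) = 1.6607

1.6607


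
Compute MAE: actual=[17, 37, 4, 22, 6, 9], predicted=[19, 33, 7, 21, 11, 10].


Absolute errors: |17-19|=2, |37-33|=4, |4-7|=3, |22-21|=1, |6-11|=5, |9-10|=1
Sum = 16
MAE = 16/6 = 8/3

8/3


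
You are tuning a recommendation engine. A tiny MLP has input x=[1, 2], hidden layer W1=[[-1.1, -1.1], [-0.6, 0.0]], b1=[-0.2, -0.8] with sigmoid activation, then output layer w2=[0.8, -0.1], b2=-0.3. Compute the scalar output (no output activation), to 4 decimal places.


z1[0] = (-1.1)·(1) + (-1.1)·(2) - 0.2 = -3.5
z1[1] = (-0.6)·(1) + (0.0)·(2) - 0.8 = -1.4
h = sigmoid(z1) = [0.0293, 0.1978]
output = (0.8)·(0.0293) + (-0.1)·(0.1978) - 0.3 = -0.2963

-0.2963


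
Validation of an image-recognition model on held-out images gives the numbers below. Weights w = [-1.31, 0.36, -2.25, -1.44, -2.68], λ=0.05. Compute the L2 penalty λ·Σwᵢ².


‖w‖₂² = (-1.31)² + (0.36)² + (-2.25)² + (-1.44)² + (-2.68)²
     = 1.7161 + 0.1296 + 5.0625 + 2.0736 + 7.1824
     = 16.1642
λ·‖w‖₂² = 0.05·16.1642 = 0.80821

0.80821


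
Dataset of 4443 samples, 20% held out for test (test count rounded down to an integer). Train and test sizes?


Test = ⌊4443·20/100⌋ = 888
Train = 4443 - 888 = 3555

Train: 3555, Test: 888


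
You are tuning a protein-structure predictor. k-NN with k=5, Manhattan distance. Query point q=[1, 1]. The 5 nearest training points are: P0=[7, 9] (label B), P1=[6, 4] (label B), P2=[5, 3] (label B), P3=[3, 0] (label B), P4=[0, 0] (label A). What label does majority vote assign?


d(q,P0) = 14  (label B)
d(q,P1) = 8  (label B)
d(q,P2) = 6  (label B)
d(q,P3) = 3  (label B)
d(q,P4) = 2  (label A)
Votes: A=1, B=4
Majority → B

B


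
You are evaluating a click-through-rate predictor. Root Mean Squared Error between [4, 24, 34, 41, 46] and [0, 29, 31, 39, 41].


MSE = 79/5 = 15.8
RMSE = √(79/5) = 3.9749

3.9749


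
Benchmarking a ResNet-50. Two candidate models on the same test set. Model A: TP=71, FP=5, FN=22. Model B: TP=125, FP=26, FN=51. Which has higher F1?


Model A: P=71/76=0.9342, R=71/93=0.7634, F1=2PR/(P+R)=2TP/(2TP+FP+FN)=142/169=0.8402
Model B: P=125/151=0.8278, R=125/176=0.7102, F1=2PR/(P+R)=2TP/(2TP+FP+FN)=250/327=0.7645
0.8402 > 0.7645 → Model A

Model A


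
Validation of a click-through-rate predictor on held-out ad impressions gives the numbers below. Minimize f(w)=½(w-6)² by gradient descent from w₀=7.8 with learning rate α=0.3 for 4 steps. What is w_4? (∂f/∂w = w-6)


step 1: grad = 7.8-6 = 1.8; w = 7.8 - 0.3·(1.8) = 7.26
step 2: grad = 7.26-6 = 1.26; w = 7.26 - 0.3·(1.26) = 6.882
step 3: grad = 6.882-6 = 0.882; w = 6.882 - 0.3·(0.882) = 6.6174
step 4: grad = 6.6174-6 = 0.6174; w = 6.6174 - 0.3·(0.6174) = 6.43218

6.43218


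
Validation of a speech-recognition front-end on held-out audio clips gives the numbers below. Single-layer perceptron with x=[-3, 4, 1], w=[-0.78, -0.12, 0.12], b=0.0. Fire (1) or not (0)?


z = (-3)·(-0.78) + (4)·(-0.12) + (1)·(0.12) + 0.0
  = 1.98
step(z) = 1 (z≥0)

1


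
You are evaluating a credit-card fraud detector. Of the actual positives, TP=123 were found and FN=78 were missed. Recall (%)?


Recall = TP/(TP+FN)
= 123/(123+78)
= 123/201 = 61.19%

61.19%


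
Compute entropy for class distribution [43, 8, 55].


Probabilities: [43/106, 8/106, 55/106] ≈ [0.4057, 0.0755, 0.5189]
H = -((43/106)·log₂(43/106) + (8/106)·log₂(8/106) + (55/106)·log₂(55/106))
  = 1.3005 bits

1.3005 bits


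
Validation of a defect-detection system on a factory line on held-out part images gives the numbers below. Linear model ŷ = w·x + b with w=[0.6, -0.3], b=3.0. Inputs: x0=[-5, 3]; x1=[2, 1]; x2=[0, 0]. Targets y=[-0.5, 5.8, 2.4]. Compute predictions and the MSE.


ŷ0 = (0.6)·(-5) + (-0.3)·(3) + 3.0 = -0.9
ŷ1 = (0.6)·(2) + (-0.3)·(1) + 3.0 = 3.9
ŷ2 = (0.6)·(0) + (-0.3)·(0) + 3.0 = 3.0
errors² = [0.16, 3.61, 0.36]
MSE = 4.1300/3 = 1.3767

1.3767


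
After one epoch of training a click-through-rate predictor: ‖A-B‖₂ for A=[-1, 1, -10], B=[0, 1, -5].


d = √((-1-0)² + (1-1)² + (-10+ 5)²)
  = √(1 + 0 + 25)
  = √26 = 5.099

5.099


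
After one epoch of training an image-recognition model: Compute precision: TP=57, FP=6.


Precision = TP/(TP+FP)
= 57/(57+6)
= 57/63 = 90.48%

90.48%


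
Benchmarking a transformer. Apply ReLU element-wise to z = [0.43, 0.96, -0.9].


ReLU(0.43) = max(0, 0.43) = 0.43
ReLU(0.96) = max(0, 0.96) = 0.96
ReLU(-0.9) = max(0, -0.9) = 0.0
result = [0.43, 0.96, 0.0]

[0.43, 0.96, 0.0]


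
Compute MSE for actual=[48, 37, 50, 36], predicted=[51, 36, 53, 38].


Squared errors: (48-51)²=9, (37-36)²=1, (50-53)²=9, (36-38)²=4
Sum = 23
MSE = 23/4 = 23/4

23/4


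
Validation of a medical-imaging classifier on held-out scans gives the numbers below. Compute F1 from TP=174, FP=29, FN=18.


Precision = 174/203 = 0.8571
Recall = 174/192 = 0.9062
F1 = 2·P·R/(P+R) = 2·TP/(2·TP+FP+FN) = 348/(348+29+18) = 348/395 = 0.881

0.881


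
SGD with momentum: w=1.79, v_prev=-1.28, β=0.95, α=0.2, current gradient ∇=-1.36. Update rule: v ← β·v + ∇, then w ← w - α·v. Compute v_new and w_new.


v_new = 0.95·-1.28 - 1.36 = -1.216 - 1.36 = -2.576
w_new = 1.79 - 0.2·-2.576 = 1.79 + 0.5152 = 2.3052

v_new=-2.576, w_new=2.3052


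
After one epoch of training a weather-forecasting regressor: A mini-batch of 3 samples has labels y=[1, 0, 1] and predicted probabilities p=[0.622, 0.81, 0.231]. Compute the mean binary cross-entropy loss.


L[0] = -ln(0.622) = 0.4748
L[1] = -ln(1-0.81) = -ln(0.19) = 1.6607
L[2] = -ln(0.231) = 1.4653
mean = (0.4748 + 1.6607 + 1.4653)/3 = 1.2003

1.2003


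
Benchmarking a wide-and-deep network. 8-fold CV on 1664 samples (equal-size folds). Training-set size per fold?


Fold size = 1664/8 = 208
Training per fold = 1664 - 208 = 1456

1456


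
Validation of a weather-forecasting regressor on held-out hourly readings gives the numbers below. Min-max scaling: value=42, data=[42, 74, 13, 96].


min=13, max=96
(42-13)/(96-13) = 29/83 = 0.3494

0.3494


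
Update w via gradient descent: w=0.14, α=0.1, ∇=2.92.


w_new = w - α·∇
= 0.14 - 0.1·2.92
= 0.14 - 0.292
= -0.152

-0.152


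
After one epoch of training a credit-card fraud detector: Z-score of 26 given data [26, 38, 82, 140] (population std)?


μ = 71.5, σ = 44.7074
z = (26 - 71.5)/44.7074 = -1.0177

-1.0177


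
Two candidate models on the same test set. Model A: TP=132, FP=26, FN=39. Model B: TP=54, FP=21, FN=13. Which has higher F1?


Model A: P=132/158=0.8354, R=132/171=0.7719, F1=2PR/(P+R)=2TP/(2TP+FP+FN)=264/329=0.8024
Model B: P=54/75=0.72, R=54/67=0.806, F1=2PR/(P+R)=2TP/(2TP+FP+FN)=108/142=0.7606
0.8024 > 0.7606 → Model A

Model A


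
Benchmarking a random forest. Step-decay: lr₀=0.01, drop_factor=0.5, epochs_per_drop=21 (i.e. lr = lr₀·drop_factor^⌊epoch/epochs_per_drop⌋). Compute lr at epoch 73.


n_drops = ⌊73/21⌋ = 3
lr = 0.01·0.5^3 = 0.01·0.125 = 0.00125

0.00125


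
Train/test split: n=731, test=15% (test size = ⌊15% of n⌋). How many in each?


Test = ⌊731·15/100⌋ = 109
Train = 731 - 109 = 622

Train: 622, Test: 109


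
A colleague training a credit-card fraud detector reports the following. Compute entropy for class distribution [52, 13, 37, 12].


Probabilities: [52/114, 13/114, 37/114, 12/114] ≈ [0.4561, 0.114, 0.3246, 0.1053]
H = -((52/114)·log₂(52/114) + (13/114)·log₂(13/114) + (37/114)·log₂(37/114) + (12/114)·log₂(12/114))
  = 1.7426 bits

1.7426 bits


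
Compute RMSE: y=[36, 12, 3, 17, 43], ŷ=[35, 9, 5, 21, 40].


MSE = 39/5 = 7.8
RMSE = √(39/5) = 2.7928

2.7928


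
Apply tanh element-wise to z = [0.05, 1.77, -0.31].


tanh(0.05) = 0.05
tanh(1.77) = 0.9436
tanh(-0.31) = -0.3004
result = [0.05, 0.9436, -0.3004]

[0.05, 0.9436, -0.3004]


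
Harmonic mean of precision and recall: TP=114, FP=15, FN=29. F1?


Precision = 114/129 = 0.8837
Recall = 114/143 = 0.7972
F1 = 2·P·R/(P+R) = 2·TP/(2·TP+FP+FN) = 228/(228+15+29) = 228/272 = 0.8382

0.8382


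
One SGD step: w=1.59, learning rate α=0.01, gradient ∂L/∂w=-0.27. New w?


w_new = w - α·∇
= 1.59 - 0.01·-0.27
= 1.59 + 0.0027
= 1.5927

1.5927


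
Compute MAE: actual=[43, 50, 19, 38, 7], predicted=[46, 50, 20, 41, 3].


Absolute errors: |43-46|=3, |50-50|=0, |19-20|=1, |38-41|=3, |7-3|=4
Sum = 11
MAE = 11/5 = 11/5

11/5


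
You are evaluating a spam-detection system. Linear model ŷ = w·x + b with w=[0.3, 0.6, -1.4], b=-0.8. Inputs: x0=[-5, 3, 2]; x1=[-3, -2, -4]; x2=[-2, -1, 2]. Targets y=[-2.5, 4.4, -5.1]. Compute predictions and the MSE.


ŷ0 = (0.3)·(-5) + (0.6)·(3) + (-1.4)·(2) - 0.8 = -3.3
ŷ1 = (0.3)·(-3) + (0.6)·(-2) + (-1.4)·(-4) - 0.8 = 2.7
ŷ2 = (0.3)·(-2) + (0.6)·(-1) + (-1.4)·(2) - 0.8 = -4.8
errors² = [0.64, 2.89, 0.09]
MSE = 3.6200/3 = 1.2067

1.2067


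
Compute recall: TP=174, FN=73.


Recall = TP/(TP+FN)
= 174/(174+73)
= 174/247 = 70.45%

70.45%


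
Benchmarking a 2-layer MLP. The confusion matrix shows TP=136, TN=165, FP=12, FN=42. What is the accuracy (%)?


Accuracy = (TP+TN)/(TP+TN+FP+FN)
= (136+165)/(355)
= 301/355 = 84.79%

84.79%


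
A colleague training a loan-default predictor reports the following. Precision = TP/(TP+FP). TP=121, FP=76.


Precision = TP/(TP+FP)
= 121/(121+76)
= 121/197 = 61.42%

61.42%


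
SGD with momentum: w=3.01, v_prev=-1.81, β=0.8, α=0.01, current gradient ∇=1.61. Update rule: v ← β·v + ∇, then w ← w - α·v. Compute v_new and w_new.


v_new = 0.8·-1.81 + 1.61 = -1.448 + 1.61 = 0.162
w_new = 3.01 - 0.01·0.162 = 3.01 - 0.00162 = 3.00838

v_new=0.162, w_new=3.00838


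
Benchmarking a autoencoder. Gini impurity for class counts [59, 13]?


Probabilities: [59/72, 13/72] ≈ [0.8194, 0.1806]
Σpᵢ² = (3481 + 169)/72² = 3650/5184
Gini = 1 - Σpᵢ² = 1 - 3650/5184 = 0.2959

0.2959


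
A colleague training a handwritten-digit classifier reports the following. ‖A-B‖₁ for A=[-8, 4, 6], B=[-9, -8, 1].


d = |-8+ 9| + |4+ 8| + |6-1|
  = 1 + 12 + 5
  = 18

18


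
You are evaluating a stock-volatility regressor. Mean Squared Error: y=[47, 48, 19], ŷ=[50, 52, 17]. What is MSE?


Squared errors: (47-50)²=9, (48-52)²=16, (19-17)²=4
Sum = 29
MSE = 29/3 = 29/3

29/3


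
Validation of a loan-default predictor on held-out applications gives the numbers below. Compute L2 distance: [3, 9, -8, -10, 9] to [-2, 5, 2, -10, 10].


d = √((3+ 2)² + (9-5)² + (-8-2)² + (-10+ 10)² + (9-10)²)
  = √(25 + 16 + 100 + 0 + 1)
  = √142 = 11.9164

11.9164


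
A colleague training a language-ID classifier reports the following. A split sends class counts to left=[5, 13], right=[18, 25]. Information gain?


Parent = [23, 38], H_parent = 0.9559
H_left = 0.8524 (n=18), H_right = 0.9808 (n=43)
H_children = (18/61)·0.8524 + (43/61)·0.9808 = 0.9429
IG = 0.9559 - 0.9429 = 0.013

0.013


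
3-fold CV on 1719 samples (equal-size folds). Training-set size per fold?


Fold size = 1719/3 = 573
Training per fold = 1719 - 573 = 1146

1146


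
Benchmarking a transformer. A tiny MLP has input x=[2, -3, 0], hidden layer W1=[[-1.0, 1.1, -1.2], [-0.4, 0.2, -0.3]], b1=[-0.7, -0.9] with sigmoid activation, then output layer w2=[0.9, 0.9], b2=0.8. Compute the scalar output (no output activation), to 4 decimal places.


z1[0] = (-1.0)·(2) + (1.1)·(-3) + (-1.2)·(0) - 0.7 = -6.0
z1[1] = (-0.4)·(2) + (0.2)·(-3) + (-0.3)·(0) - 0.9 = -2.3
h = sigmoid(z1) = [0.0025, 0.0911]
output = (0.9)·(0.0025) + (0.9)·(0.0911) + 0.8 = 0.8842

0.8842


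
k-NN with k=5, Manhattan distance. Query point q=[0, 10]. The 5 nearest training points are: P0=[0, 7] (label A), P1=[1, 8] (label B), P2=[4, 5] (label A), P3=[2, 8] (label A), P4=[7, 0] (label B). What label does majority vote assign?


d(q,P0) = 3  (label A)
d(q,P1) = 3  (label B)
d(q,P2) = 9  (label A)
d(q,P3) = 4  (label A)
d(q,P4) = 17  (label B)
Votes: A=3, B=2
Majority → A

A


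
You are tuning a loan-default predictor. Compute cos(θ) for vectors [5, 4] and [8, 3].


A·B = 5·8 + 4·3 = 52
‖A‖ = √41 = 6.4031, ‖B‖ = √73 = 8.544
cos = 52/(√41·√73) = 52/√2993 = 0.9505

0.9505


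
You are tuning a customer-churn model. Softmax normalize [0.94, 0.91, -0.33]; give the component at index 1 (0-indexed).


Exponentials: e^0.94=2.56, e^0.91=2.4843, e^-0.33=0.7189
Sum = 5.7632
Softmax = [0.4442, 0.4311, 0.1247]
p[1] = 2.4843/5.7632 = 0.4311

0.4311


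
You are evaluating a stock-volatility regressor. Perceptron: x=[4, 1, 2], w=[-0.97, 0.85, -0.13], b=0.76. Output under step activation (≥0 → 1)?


z = (4)·(-0.97) + (1)·(0.85) + (2)·(-0.13) + 0.76
  = -2.53
step(z) = 0 (z<0)

0


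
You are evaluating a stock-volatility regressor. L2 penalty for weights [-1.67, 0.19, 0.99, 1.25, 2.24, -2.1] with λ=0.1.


‖w‖₂² = (-1.67)² + (0.19)² + (0.99)² + (1.25)² + (2.24)² + (-2.1)²
     = 2.7889 + 0.0361 + 0.9801 + 1.5625 + 5.0176 + 4.41
     = 14.7952
λ·‖w‖₂² = 0.1·14.7952 = 1.47952

1.47952


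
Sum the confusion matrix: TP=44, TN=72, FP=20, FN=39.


Total = TP + TN + FP + FN
= 44 + 72 + 20 + 39
= 175
(Predicted positive: 64, predicted negative: 111)

175


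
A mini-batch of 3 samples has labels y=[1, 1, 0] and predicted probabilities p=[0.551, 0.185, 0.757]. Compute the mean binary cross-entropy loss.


L[0] = -ln(0.551) = 0.596
L[1] = -ln(0.185) = 1.6874
L[2] = -ln(1-0.757) = -ln(0.243) = 1.4147
mean = (0.596 + 1.6874 + 1.4147)/3 = 1.2327

1.2327


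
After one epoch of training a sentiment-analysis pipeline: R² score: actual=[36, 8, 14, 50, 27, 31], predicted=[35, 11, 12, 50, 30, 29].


ȳ = 27.6667
SS_res = Σ(y-ŷ)² = 27
SS_tot = Σ(y-ȳ)² = 1153.33
R² = 1 - SS_res/SS_tot = 1 - 0.0234 = 0.9766

0.9766


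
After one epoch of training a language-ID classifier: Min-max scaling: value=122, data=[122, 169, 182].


min=122, max=182
(122-122)/(182-122) = 0/60 = 0.0

0.0


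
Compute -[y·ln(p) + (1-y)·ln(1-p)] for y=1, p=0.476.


BCE = -[y·ln(p) + (1-y)·ln(1-p)]
= -1·ln(0.476) - 0
= -ln(0.476) = 0.7423

0.7423


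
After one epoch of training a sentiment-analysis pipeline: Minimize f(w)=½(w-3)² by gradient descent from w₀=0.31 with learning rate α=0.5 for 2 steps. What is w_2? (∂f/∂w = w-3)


step 1: grad = 0.31-3 = -2.69; w = 0.31 - 0.5·(-2.69) = 1.655
step 2: grad = 1.655-3 = -1.345; w = 1.655 - 0.5·(-1.345) = 2.3275

2.3275


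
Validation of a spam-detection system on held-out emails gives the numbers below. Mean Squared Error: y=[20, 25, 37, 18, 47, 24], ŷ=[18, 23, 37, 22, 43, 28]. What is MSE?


Squared errors: (20-18)²=4, (25-23)²=4, (37-37)²=0, (18-22)²=16, (47-43)²=16, (24-28)²=16
Sum = 56
MSE = 56/6 = 28/3

28/3


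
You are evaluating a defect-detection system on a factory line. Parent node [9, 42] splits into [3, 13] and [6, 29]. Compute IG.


Parent = [9, 42], H_parent = 0.6723
H_left = 0.6962 (n=16), H_right = 0.661 (n=35)
H_children = (16/51)·0.6962 + (35/51)·0.661 = 0.672
IG = 0.6723 - 0.672 = 0.0003

0.0003


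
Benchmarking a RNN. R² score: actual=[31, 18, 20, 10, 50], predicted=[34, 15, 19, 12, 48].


ȳ = 25.8
SS_res = Σ(y-ŷ)² = 27
SS_tot = Σ(y-ȳ)² = 956.8
R² = 1 - SS_res/SS_tot = 1 - 0.0282 = 0.9718

0.9718


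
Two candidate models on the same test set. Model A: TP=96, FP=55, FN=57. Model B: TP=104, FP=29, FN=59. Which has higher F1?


Model A: P=96/151=0.6358, R=96/153=0.6275, F1=2PR/(P+R)=2TP/(2TP+FP+FN)=192/304=0.6316
Model B: P=104/133=0.782, R=104/163=0.638, F1=2PR/(P+R)=2TP/(2TP+FP+FN)=208/296=0.7027
0.6316 < 0.7027 → Model B

Model B


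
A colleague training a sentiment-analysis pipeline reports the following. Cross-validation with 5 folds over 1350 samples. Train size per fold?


Fold size = 1350/5 = 270
Training per fold = 1350 - 270 = 1080

1080


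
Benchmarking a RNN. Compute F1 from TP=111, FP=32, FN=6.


Precision = 111/143 = 0.7762
Recall = 111/117 = 0.9487
F1 = 2·P·R/(P+R) = 2·TP/(2·TP+FP+FN) = 222/(222+32+6) = 222/260 = 0.8538

0.8538


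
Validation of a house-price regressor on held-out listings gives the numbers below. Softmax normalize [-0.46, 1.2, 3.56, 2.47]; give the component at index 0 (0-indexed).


Exponentials: e^-0.46=0.6313, e^1.2=3.3201, e^3.56=35.1632, e^2.47=11.8224
Sum = 50.937
Softmax = [0.0124, 0.0652, 0.6903, 0.2321]
p[0] = 0.6313/50.937 = 0.0124

0.0124


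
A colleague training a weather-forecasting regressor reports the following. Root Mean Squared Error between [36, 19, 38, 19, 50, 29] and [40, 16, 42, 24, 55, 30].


MSE = 92/6 = 15.3333
RMSE = √(92/6) = 3.9158

3.9158


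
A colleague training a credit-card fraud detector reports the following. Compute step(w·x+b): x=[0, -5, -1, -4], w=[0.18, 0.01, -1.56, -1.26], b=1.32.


z = (0)·(0.18) + (-5)·(0.01) + (-1)·(-1.56) + (-4)·(-1.26) + 1.32
  = 7.87
step(z) = 1 (z≥0)

1


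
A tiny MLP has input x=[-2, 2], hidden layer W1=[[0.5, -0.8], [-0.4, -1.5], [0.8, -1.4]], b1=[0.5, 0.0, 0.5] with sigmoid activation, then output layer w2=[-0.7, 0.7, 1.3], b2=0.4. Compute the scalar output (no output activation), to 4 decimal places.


z1[0] = (0.5)·(-2) + (-0.8)·(2) + 0.5 = -2.1
z1[1] = (-0.4)·(-2) + (-1.5)·(2) + 0.0 = -2.2
z1[2] = (0.8)·(-2) + (-1.4)·(2) + 0.5 = -3.9
h = sigmoid(z1) = [0.1091, 0.0998, 0.0198]
output = (-0.7)·(0.1091) + (0.7)·(0.0998) + (1.3)·(0.0198) + 0.4 = 0.4192

0.4192


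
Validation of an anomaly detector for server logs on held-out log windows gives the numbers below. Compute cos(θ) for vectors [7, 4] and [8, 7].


A·B = 7·8 + 4·7 = 84
‖A‖ = √65 = 8.0623, ‖B‖ = √113 = 10.6301
cos = 84/(√65·√113) = 84/√7345 = 0.9801

0.9801


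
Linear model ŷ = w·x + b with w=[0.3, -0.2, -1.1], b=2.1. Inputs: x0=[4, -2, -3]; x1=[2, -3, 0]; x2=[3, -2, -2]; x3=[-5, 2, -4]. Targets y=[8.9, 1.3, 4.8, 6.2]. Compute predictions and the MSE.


ŷ0 = (0.3)·(4) + (-0.2)·(-2) + (-1.1)·(-3) + 2.1 = 7.0
ŷ1 = (0.3)·(2) + (-0.2)·(-3) + (-1.1)·(0) + 2.1 = 3.3
ŷ2 = (0.3)·(3) + (-0.2)·(-2) + (-1.1)·(-2) + 2.1 = 5.6
ŷ3 = (0.3)·(-5) + (-0.2)·(2) + (-1.1)·(-4) + 2.1 = 4.6
errors² = [3.61, 4.0, 0.64, 2.56]
MSE = 10.8100/4 = 2.7025

2.7025


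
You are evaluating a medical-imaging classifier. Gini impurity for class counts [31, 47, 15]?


Probabilities: [31/93, 47/93, 15/93] ≈ [0.3333, 0.5054, 0.1613]
Σpᵢ² = (961 + 2209 + 225)/93² = 3395/8649
Gini = 1 - Σpᵢ² = 1 - 3395/8649 = 0.6075

0.6075


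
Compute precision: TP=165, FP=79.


Precision = TP/(TP+FP)
= 165/(165+79)
= 165/244 = 67.62%

67.62%


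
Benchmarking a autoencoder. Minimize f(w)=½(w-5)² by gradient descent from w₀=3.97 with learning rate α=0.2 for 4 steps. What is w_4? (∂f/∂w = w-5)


step 1: grad = 3.97-5 = -1.03; w = 3.97 - 0.2·(-1.03) = 4.176
step 2: grad = 4.176-5 = -0.824; w = 4.176 - 0.2·(-0.824) = 4.3408
step 3: grad = 4.3408-5 = -0.6592; w = 4.3408 - 0.2·(-0.6592) = 4.47264
step 4: grad = 4.47264-5 = -0.52736; w = 4.47264 - 0.2·(-0.52736) = 4.578112

4.578112


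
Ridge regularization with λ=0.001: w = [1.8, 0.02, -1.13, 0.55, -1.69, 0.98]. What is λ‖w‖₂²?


‖w‖₂² = (1.8)² + (0.02)² + (-1.13)² + (0.55)² + (-1.69)² + (0.98)²
     = 3.24 + 0.0004 + 1.2769 + 0.3025 + 2.8561 + 0.9604
     = 8.6363
λ·‖w‖₂² = 0.001·8.6363 = 0.008636

0.008636


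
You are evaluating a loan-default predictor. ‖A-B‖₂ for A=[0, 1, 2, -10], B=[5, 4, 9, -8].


d = √((0-5)² + (1-4)² + (2-9)² + (-10+ 8)²)
  = √(25 + 9 + 49 + 4)
  = √87 = 9.3274

9.3274


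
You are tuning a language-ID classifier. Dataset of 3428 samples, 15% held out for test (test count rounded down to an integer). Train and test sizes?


Test = ⌊3428·15/100⌋ = 514
Train = 3428 - 514 = 2914

Train: 2914, Test: 514


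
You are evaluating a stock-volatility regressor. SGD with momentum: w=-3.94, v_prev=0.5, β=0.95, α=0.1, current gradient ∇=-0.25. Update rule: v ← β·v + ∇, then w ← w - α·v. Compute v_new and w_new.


v_new = 0.95·0.5 - 0.25 = 0.475 - 0.25 = 0.225
w_new = -3.94 - 0.1·0.225 = -3.94 - 0.0225 = -3.9625

v_new=0.225, w_new=-3.9625


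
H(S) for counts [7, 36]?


Probabilities: [7/43, 36/43] ≈ [0.1628, 0.8372]
H = -((7/43)·log₂(7/43) + (36/43)·log₂(36/43))
  = 0.6409 bits

0.6409 bits


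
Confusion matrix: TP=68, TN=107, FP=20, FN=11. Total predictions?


Total = TP + TN + FP + FN
= 68 + 107 + 20 + 11
= 206
(Predicted positive: 88, predicted negative: 118)

206


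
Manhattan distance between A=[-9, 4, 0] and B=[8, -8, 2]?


d = |-9-8| + |4+ 8| + |0-2|
  = 17 + 12 + 2
  = 31

31


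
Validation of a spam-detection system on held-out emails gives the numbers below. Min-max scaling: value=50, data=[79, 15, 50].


min=15, max=79
(50-15)/(79-15) = 35/64 = 0.5469

0.5469


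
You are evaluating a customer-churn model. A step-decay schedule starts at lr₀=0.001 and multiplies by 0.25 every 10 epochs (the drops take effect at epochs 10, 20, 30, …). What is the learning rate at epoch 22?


n_drops = ⌊22/10⌋ = 2
lr = 0.001·0.25^2 = 0.001·0.0625 = 0.0000625

0.0000625


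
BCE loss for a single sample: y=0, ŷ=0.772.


BCE = -[y·ln(p) + (1-y)·ln(1-p)]
= -0 - 1·ln(1-0.772)
= -ln(0.228) = 1.4784

1.4784


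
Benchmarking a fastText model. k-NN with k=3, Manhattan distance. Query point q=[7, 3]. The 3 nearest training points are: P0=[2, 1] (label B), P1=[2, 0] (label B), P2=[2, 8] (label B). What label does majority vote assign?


d(q,P0) = 7  (label B)
d(q,P1) = 8  (label B)
d(q,P2) = 10  (label B)
Votes: A=0, B=3
Majority → B

B


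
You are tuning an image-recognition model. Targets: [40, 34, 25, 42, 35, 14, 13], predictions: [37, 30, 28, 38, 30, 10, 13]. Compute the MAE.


Absolute errors: |40-37|=3, |34-30|=4, |25-28|=3, |42-38|=4, |35-30|=5, |14-10|=4, |13-13|=0
Sum = 23
MAE = 23/7 = 23/7

23/7


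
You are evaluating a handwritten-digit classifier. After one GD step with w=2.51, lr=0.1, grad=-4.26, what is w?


w_new = w - α·∇
= 2.51 - 0.1·-4.26
= 2.51 + 0.426
= 2.936

2.936


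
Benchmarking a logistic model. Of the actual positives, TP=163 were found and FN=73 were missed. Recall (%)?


Recall = TP/(TP+FN)
= 163/(163+73)
= 163/236 = 69.07%

69.07%


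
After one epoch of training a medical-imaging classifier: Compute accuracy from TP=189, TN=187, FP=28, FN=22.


Accuracy = (TP+TN)/(TP+TN+FP+FN)
= (189+187)/(426)
= 376/426 = 88.26%

88.26%


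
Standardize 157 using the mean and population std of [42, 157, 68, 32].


μ = 74.75, σ = 49.2716
z = (157 - 74.75)/49.2716 = 1.6693

1.6693


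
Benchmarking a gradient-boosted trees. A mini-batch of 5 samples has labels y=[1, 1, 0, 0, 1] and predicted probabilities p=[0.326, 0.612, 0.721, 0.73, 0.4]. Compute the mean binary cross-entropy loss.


L[0] = -ln(0.326) = 1.1209
L[1] = -ln(0.612) = 0.491
L[2] = -ln(1-0.721) = -ln(0.279) = 1.2765
L[3] = -ln(1-0.73) = -ln(0.27) = 1.3093
L[4] = -ln(0.4) = 0.9163
mean = (1.1209 + 0.491 + 1.2765 + 1.3093 + 0.9163)/5 = 1.0228

1.0228


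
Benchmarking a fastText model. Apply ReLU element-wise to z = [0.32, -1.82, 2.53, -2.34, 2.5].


ReLU(0.32) = max(0, 0.32) = 0.32
ReLU(-1.82) = max(0, -1.82) = 0.0
ReLU(2.53) = max(0, 2.53) = 2.53
ReLU(-2.34) = max(0, -2.34) = 0.0
ReLU(2.5) = max(0, 2.5) = 2.5
result = [0.32, 0.0, 2.53, 0.0, 2.5]

[0.32, 0.0, 2.53, 0.0, 2.5]


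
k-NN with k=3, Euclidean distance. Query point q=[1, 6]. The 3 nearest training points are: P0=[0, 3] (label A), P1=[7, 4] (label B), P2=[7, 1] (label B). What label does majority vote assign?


d(q,P0) = 3.1623  (label A)
d(q,P1) = 6.3246  (label B)
d(q,P2) = 7.8102  (label B)
Votes: A=1, B=2
Majority → B

B


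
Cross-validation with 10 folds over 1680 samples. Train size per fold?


Fold size = 1680/10 = 168
Training per fold = 1680 - 168 = 1512

1512


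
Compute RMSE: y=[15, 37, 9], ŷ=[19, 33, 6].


MSE = 41/3 = 13.6667
RMSE = √(41/3) = 3.6968

3.6968


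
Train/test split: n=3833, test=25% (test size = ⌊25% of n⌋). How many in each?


Test = ⌊3833·25/100⌋ = 958
Train = 3833 - 958 = 2875

Train: 2875, Test: 958


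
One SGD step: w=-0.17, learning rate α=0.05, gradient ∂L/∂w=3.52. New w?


w_new = w - α·∇
= -0.17 - 0.05·3.52
= -0.17 - 0.176
= -0.346

-0.346


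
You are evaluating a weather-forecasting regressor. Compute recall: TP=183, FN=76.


Recall = TP/(TP+FN)
= 183/(183+76)
= 183/259 = 70.66%

70.66%


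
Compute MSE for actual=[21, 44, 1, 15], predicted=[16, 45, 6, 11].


Squared errors: (21-16)²=25, (44-45)²=1, (1-6)²=25, (15-11)²=16
Sum = 67
MSE = 67/4 = 67/4

67/4


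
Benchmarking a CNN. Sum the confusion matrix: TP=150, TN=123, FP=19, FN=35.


Total = TP + TN + FP + FN
= 150 + 123 + 19 + 35
= 327
(Predicted positive: 169, predicted negative: 158)

327


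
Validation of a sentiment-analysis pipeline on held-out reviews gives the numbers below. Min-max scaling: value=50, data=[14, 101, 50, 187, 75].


min=14, max=187
(50-14)/(187-14) = 36/173 = 0.2081

0.2081


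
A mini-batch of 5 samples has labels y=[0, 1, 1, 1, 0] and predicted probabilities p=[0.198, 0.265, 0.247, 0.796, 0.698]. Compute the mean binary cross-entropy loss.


L[0] = -ln(1-0.198) = -ln(0.802) = 0.2206
L[1] = -ln(0.265) = 1.328
L[2] = -ln(0.247) = 1.3984
L[3] = -ln(0.796) = 0.2282
L[4] = -ln(1-0.698) = -ln(0.302) = 1.1973
mean = (0.2206 + 1.328 + 1.3984 + 0.2282 + 1.1973)/5 = 0.8745

0.8745


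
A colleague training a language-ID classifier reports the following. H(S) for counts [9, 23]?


Probabilities: [9/32, 23/32] ≈ [0.2812, 0.7188]
H = -((9/32)·log₂(9/32) + (23/32)·log₂(23/32))
  = 0.8571 bits

0.8571 bits


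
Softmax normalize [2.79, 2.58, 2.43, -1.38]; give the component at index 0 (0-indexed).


Exponentials: e^2.79=16.281, e^2.58=13.1971, e^2.43=11.3589, e^-1.38=0.2516
Sum = 41.0886
Softmax = [0.3962, 0.3212, 0.2764, 0.0061]
p[0] = 16.281/41.0886 = 0.3962

0.3962


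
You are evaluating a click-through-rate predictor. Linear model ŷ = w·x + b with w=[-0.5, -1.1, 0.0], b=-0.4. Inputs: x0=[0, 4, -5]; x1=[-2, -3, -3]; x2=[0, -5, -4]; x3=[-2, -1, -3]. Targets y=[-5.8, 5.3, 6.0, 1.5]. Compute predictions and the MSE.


ŷ0 = (-0.5)·(0) + (-1.1)·(4) + (0.0)·(-5) - 0.4 = -4.8
ŷ1 = (-0.5)·(-2) + (-1.1)·(-3) + (0.0)·(-3) - 0.4 = 3.9
ŷ2 = (-0.5)·(0) + (-1.1)·(-5) + (0.0)·(-4) - 0.4 = 5.1
ŷ3 = (-0.5)·(-2) + (-1.1)·(-1) + (0.0)·(-3) - 0.4 = 1.7
errors² = [1.0, 1.96, 0.81, 0.04]
MSE = 3.8100/4 = 0.9525

0.9525


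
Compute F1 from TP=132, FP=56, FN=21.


Precision = 132/188 = 0.7021
Recall = 132/153 = 0.8627
F1 = 2·P·R/(P+R) = 2·TP/(2·TP+FP+FN) = 264/(264+56+21) = 264/341 = 0.7742

0.7742


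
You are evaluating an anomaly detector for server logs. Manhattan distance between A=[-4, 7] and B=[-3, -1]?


d = |-4+ 3| + |7+ 1|
  = 1 + 8
  = 9

9


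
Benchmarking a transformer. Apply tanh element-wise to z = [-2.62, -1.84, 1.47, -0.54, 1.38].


tanh(-2.62) = -0.9895
tanh(-1.84) = -0.9508
tanh(1.47) = 0.8996
tanh(-0.54) = -0.493
tanh(1.38) = 0.881
result = [-0.9895, -0.9508, 0.8996, -0.493, 0.881]

[-0.9895, -0.9508, 0.8996, -0.493, 0.881]


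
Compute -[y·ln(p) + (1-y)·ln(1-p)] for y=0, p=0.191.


BCE = -[y·ln(p) + (1-y)·ln(1-p)]
= -0 - 1·ln(1-0.191)
= -ln(0.809) = 0.212

0.212


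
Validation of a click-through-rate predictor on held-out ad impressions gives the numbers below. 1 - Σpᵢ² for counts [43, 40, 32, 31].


Probabilities: [43/146, 40/146, 32/146, 31/146] ≈ [0.2945, 0.274, 0.2192, 0.2123]
Σpᵢ² = (1849 + 1600 + 1024 + 961)/146² = 5434/21316
Gini = 1 - Σpᵢ² = 1 - 5434/21316 = 0.7451

0.7451


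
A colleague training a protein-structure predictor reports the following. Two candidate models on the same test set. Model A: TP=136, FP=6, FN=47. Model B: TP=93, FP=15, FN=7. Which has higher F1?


Model A: P=136/142=0.9577, R=136/183=0.7432, F1=2PR/(P+R)=2TP/(2TP+FP+FN)=272/325=0.8369
Model B: P=93/108=0.8611, R=93/100=0.93, F1=2PR/(P+R)=2TP/(2TP+FP+FN)=186/208=0.8942
0.8369 < 0.8942 → Model B

Model B


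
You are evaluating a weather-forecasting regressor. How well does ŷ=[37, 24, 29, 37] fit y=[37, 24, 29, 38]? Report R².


ȳ = 32
SS_res = Σ(y-ŷ)² = 1
SS_tot = Σ(y-ȳ)² = 134
R² = 1 - SS_res/SS_tot = 1 - 0.0075 = 0.9925

0.9925


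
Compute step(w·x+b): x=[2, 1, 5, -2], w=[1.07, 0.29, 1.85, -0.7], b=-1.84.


z = (2)·(1.07) + (1)·(0.29) + (5)·(1.85) + (-2)·(-0.7) - 1.84
  = 11.24
step(z) = 1 (z≥0)

1


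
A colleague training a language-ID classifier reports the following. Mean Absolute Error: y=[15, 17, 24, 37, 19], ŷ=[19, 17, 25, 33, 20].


Absolute errors: |15-19|=4, |17-17|=0, |24-25|=1, |37-33|=4, |19-20|=1
Sum = 10
MAE = 10/5 = 2

2


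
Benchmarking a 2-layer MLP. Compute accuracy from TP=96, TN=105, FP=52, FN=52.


Accuracy = (TP+TN)/(TP+TN+FP+FN)
= (96+105)/(305)
= 201/305 = 65.9%

65.9%


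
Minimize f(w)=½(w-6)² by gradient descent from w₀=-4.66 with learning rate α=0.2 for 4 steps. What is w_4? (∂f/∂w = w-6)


step 1: grad = -4.66-6 = -10.66; w = -4.66 - 0.2·(-10.66) = -2.528
step 2: grad = -2.528-6 = -8.528; w = -2.528 - 0.2·(-8.528) = -0.8224
step 3: grad = -0.8224-6 = -6.8224; w = -0.8224 - 0.2·(-6.8224) = 0.54208
step 4: grad = 0.54208-6 = -5.45792; w = 0.54208 - 0.2·(-5.45792) = 1.633664

1.633664


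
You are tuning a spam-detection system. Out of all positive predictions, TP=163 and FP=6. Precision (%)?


Precision = TP/(TP+FP)
= 163/(163+6)
= 163/169 = 96.45%

96.45%


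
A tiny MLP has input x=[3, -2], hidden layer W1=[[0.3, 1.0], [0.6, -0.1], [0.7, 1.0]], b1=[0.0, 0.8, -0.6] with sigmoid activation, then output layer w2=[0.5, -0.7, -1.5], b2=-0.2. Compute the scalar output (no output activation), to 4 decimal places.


z1[0] = (0.3)·(3) + (1.0)·(-2) + 0.0 = -1.1
z1[1] = (0.6)·(3) + (-0.1)·(-2) + 0.8 = 2.8
z1[2] = (0.7)·(3) + (1.0)·(-2) - 0.6 = -0.5
h = sigmoid(z1) = [0.2497, 0.9427, 0.3775]
output = (0.5)·(0.2497) + (-0.7)·(0.9427) + (-1.5)·(0.3775) - 0.2 = -1.3013

-1.3013


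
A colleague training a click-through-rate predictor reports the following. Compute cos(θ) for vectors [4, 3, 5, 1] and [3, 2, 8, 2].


A·B = 4·3 + 3·2 + 5·8 + 1·2 = 60
‖A‖ = √51 = 7.1414, ‖B‖ = √81 = 9
cos = 60/(√51·√81) = 60/√4131 = 0.9335

0.9335


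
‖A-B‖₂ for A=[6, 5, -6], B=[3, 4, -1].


d = √((6-3)² + (5-4)² + (-6+ 1)²)
  = √(9 + 1 + 25)
  = √35 = 5.9161

5.9161


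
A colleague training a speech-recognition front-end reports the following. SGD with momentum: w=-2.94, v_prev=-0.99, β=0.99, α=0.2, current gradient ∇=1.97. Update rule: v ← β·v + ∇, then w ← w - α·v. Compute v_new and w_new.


v_new = 0.99·-0.99 + 1.97 = -0.9801 + 1.97 = 0.9899
w_new = -2.94 - 0.2·0.9899 = -2.94 - 0.19798 = -3.13798

v_new=0.9899, w_new=-3.13798


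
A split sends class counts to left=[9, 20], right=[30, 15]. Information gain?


Parent = [39, 35], H_parent = 0.9979
H_left = 0.8936 (n=29), H_right = 0.9183 (n=45)
H_children = (29/74)·0.8936 + (45/74)·0.9183 = 0.9086
IG = 0.9979 - 0.9086 = 0.0893

0.0893


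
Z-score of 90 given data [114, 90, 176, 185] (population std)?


μ = 141.25, σ = 40.2826
z = (90 - 141.25)/40.2826 = -1.2723

-1.2723


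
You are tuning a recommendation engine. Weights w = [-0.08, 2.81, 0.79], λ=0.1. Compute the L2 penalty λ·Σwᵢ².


‖w‖₂² = (-0.08)² + (2.81)² + (0.79)²
     = 0.0064 + 7.8961 + 0.6241
     = 8.5266
λ·‖w‖₂² = 0.1·8.5266 = 0.85266

0.85266


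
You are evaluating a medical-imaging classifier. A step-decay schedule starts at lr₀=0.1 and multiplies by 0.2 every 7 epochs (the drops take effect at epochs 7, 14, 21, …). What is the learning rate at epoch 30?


n_drops = ⌊30/7⌋ = 4
lr = 0.1·0.2^4 = 0.1·0.0016 = 0.00016

0.00016


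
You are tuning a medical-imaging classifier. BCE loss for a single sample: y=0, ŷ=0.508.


BCE = -[y·ln(p) + (1-y)·ln(1-p)]
= -0 - 1·ln(1-0.508)
= -ln(0.492) = 0.7093

0.7093


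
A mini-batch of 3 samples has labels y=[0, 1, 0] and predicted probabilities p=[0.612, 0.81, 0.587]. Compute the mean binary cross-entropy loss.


L[0] = -ln(1-0.612) = -ln(0.388) = 0.9467
L[1] = -ln(0.81) = 0.2107
L[2] = -ln(1-0.587) = -ln(0.413) = 0.8843
mean = (0.9467 + 0.2107 + 0.8843)/3 = 0.6806

0.6806


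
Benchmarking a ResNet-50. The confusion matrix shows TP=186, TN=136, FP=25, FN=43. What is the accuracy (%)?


Accuracy = (TP+TN)/(TP+TN+FP+FN)
= (186+136)/(390)
= 322/390 = 82.56%

82.56%
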